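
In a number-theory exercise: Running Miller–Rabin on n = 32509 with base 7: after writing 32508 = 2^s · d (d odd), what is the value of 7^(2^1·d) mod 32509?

n − 1 = 32508 = 2^2 · 8127, so s = 2 and d = 8127.
x_0 = 7^8127 mod 32509 = 552.
x_1 = 552^2 mod 32509 = 12123.

12123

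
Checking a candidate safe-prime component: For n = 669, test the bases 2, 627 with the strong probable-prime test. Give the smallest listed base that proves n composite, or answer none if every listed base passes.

n − 1 = 668 = 2^2 · 167, so s = 2 and d = 167.
Base 2: x_0 = 2^167 mod 669 = 461. x_0 is neither 1 nor 668, so continue squaring. x_1 = 461^2 mod 669 = 448. Reached i = s−1 = 1 without hitting −1: 2 is a Miller–Rabin witness and 669 is composite.
Base 627: x_0 = 627^167 mod 669 = 36. x_0 is neither 1 nor 668, so continue squaring. x_1 = 36^2 mod 669 = 627. Reached i = s−1 = 1 without hitting −1: 627 is a Miller–Rabin witness and 669 is composite.
The smallest witness among the given bases is 2.

2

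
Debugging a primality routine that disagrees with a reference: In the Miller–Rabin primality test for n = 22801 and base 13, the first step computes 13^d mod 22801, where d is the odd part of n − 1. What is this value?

6643

n − 1 = 22800 = 2^4 · 1425, so s = 4 and d = 1425.
Repeated squaring mod 22801: 13^1 ≡ 13, 13^2 ≡ 169, 13^4 ≡ 5760, 13^8 ≡ 2145, 13^16 ≡ 18024, 13^32 ≡ 18729, 13^64 ≡ 4857, 13^128 ≡ 14215, 13^256 ≡ 3763, 13^512 ≡ 748, 13^1024 ≡ 12280.
1425 = 1024 + 256 + 128 + 16 + 1, so 13^1425 ≡ 12280·3763·14215·18024·13 ≡ 6643 (mod 22801).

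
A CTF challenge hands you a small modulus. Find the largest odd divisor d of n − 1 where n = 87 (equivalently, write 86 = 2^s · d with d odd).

43

Halving: 86 → 43; 43 is odd.
So 86 = 2^1 · 43.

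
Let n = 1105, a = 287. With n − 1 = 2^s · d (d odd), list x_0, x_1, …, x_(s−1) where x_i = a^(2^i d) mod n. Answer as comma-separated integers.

937, 599, 781, 1

n − 1 = 1104 = 2^4 · 69, so s = 4 and d = 69.
x_0 = 287^69 mod 1105 = 937.
x_1 = 937^2 mod 1105 = 599.
x_2 = 599^2 mod 1105 = 781.
x_3 = 781^2 mod 1105 = 1.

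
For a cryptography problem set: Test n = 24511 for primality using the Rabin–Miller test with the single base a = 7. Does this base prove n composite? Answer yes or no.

yes

n − 1 = 24510 = 2^1 · 12255, so s = 1 and d = 12255.
x_0 = 7^12255 mod 24511 = 11623.
x_0 ∉ {1, 24510} and s = 1, so 7 is a Miller–Rabin witness and 24511 is composite.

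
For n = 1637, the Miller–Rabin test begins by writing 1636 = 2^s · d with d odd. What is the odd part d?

Halving: 1636 → 818 → 409; 409 is odd.
So 1636 = 2^2 · 409.

409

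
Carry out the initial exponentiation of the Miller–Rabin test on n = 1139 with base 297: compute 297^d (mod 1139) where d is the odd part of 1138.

841

n − 1 = 1138 = 2^1 · 569, so s = 1 and d = 569.
297^569 mod 1139 = 841.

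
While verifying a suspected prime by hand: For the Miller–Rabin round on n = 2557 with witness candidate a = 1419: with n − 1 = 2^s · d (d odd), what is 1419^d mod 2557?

n − 1 = 2556 = 2^2 · 639, so s = 2 and d = 639.
1419^639 mod 2557 = 1946.

1946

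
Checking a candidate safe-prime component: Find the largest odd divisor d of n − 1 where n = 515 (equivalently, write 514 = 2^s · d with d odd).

257

Halving: 514 → 257; 257 is odd.
So 514 = 2^1 · 257.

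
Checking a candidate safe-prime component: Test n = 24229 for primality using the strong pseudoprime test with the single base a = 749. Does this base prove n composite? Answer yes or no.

no

n − 1 = 24228 = 2^2 · 6057, so s = 2 and d = 6057.
Repeated squaring mod 24229: 749^1 ≡ 749, 749^2 ≡ 3734, 749^4 ≡ 11081, 749^8 ≡ 20218, 749^16 ≡ 65, 749^32 ≡ 4225, 749^64 ≡ 18081, 749^128 ≡ 664, 749^256 ≡ 4774, 749^512 ≡ 15816, 749^1024 ≡ 5660, 749^2048 ≡ 4862, 749^4096 ≡ 15769.
6057 = 4096 + 1024 + 512 + 256 + 128 + 32 + 8 + 1, so 749^6057 ≡ 15769·5660·15816·4774·664·4225·20218·749 ≡ 1 (mod 24229).
x_0 = 749^6057 mod 24229 = 1.
x_0 = 1, so 749 is not a witness.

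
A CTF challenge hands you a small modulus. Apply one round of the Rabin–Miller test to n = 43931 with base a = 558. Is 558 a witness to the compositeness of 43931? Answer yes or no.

yes

n − 1 = 43930 = 2^1 · 21965, so s = 1 and d = 21965.
x_0 = 558^21965 mod 43931 = 32499.
x_0 ∉ {1, 43930} and s = 1, so 558 is a Miller–Rabin witness and 43931 is composite.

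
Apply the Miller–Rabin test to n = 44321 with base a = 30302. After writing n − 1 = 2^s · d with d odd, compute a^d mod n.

n − 1 = 44320 = 2^5 · 1385, so s = 5 and d = 1385.
Repeated squaring mod 44321: 30302^1 ≡ 30302, 30302^2 ≡ 13047, 30302^4 ≡ 31569, 30302^8 ≡ 44076, 30302^16 ≡ 15704, 30302^32 ≡ 13572, 30302^64 ≡ 1108, 30302^128 ≡ 30997, 30302^256 ≡ 23371, 30302^512 ≡ 35958, 30302^1024 ≡ 1231.
1385 = 1024 + 256 + 64 + 32 + 8 + 1, so 30302^1385 ≡ 1231·23371·1108·13572·44076·30302 ≡ 17961 (mod 44321).

17961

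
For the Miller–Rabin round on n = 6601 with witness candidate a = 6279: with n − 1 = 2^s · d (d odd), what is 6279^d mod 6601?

1449

n − 1 = 6600 = 2^3 · 825, so s = 3 and d = 825.
6279^825 mod 6601 = 1449.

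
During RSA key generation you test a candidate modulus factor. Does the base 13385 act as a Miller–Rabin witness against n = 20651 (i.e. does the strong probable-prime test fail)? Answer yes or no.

n − 1 = 20650 = 2^1 · 10325, so s = 1 and d = 10325.
Repeated squaring mod 20651: 13385^1 ≡ 13385, 13385^2 ≡ 10800, 13385^4 ≡ 3152, 13385^8 ≡ 1973, 13385^16 ≡ 10341, 13385^32 ≡ 5403, 13385^64 ≡ 12546, 13385^128 ≡ 194, 13385^256 ≡ 16985, 13385^512 ≡ 16406, 13385^1024 ≡ 12353, 13385^2048 ≡ 6370, 13385^4096 ≡ 18336, 13385^8192 ≡ 10616.
10325 = 8192 + 2048 + 64 + 16 + 4 + 1, so 13385^10325 ≡ 10616·6370·12546·10341·3152·13385 ≡ 2608 (mod 20651).
x_0 = 13385^10325 mod 20651 = 2608.
x_0 ∉ {1, 20650} and s = 1, so 13385 is a Miller–Rabin witness and 20651 is composite.

yes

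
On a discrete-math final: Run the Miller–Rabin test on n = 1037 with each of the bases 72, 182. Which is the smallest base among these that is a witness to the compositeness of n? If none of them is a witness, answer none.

n − 1 = 1036 = 2^2 · 259, so s = 2 and d = 259.
Base 72: x_0 = 72^259 mod 1037 = 965. x_0 is neither 1 nor 1036, so continue squaring. x_1 = 965^2 mod 1037 = 1036. x_1 ≡ −1, so 72 is not a witness.
Base 182: x_0 = 182^259 mod 1037 = 487. x_0 is neither 1 nor 1036, so continue squaring. x_1 = 487^2 mod 1037 = 733. Reached i = s−1 = 1 without hitting −1: 182 is a Miller–Rabin witness and 1037 is composite.
The smallest witness among the given bases is 182.

182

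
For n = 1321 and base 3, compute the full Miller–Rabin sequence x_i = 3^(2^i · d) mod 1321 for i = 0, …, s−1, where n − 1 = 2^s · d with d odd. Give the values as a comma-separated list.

n − 1 = 1320 = 2^3 · 165, so s = 3 and d = 165.
x_0 = 3^165 mod 1321 = 1.
x_1 = 1^2 mod 1321 = 1.
x_2 = 1^2 mod 1321 = 1.

1, 1, 1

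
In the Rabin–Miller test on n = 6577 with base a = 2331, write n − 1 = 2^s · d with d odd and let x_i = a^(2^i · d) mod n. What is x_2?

6576

n − 1 = 6576 = 2^4 · 411, so s = 4 and d = 411.
x_0 = 2331^411 mod 6577 = 3284.
x_1 = 3284^2 mod 6577 = 4953.
x_2 = 4953^2 mod 6577 = 6576.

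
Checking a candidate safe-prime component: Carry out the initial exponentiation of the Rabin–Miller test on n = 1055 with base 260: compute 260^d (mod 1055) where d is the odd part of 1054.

n − 1 = 1054 = 2^1 · 527, so s = 1 and d = 527.
Repeated squaring mod 1055: 260^1 ≡ 260, 260^2 ≡ 80, 260^4 ≡ 70, 260^8 ≡ 680, 260^16 ≡ 310, 260^32 ≡ 95, 260^64 ≡ 585, 260^128 ≡ 405, 260^256 ≡ 500, 260^512 ≡ 1020.
527 = 512 + 8 + 4 + 2 + 1, so 260^527 ≡ 1020·680·70·80·260 ≡ 80 (mod 1055).

80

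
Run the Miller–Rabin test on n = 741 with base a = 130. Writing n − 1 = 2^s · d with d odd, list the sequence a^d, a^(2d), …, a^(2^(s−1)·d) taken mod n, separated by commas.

n − 1 = 740 = 2^2 · 185, so s = 2 and d = 185.
x_0 = 130^185 mod 741 = 403.
x_1 = 403^2 mod 741 = 130.

403, 130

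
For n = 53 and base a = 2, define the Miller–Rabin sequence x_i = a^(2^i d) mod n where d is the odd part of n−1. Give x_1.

52

n − 1 = 52 = 2^2 · 13, so s = 2 and d = 13.
x_0 = 2^13 mod 53 = 30.
x_1 = 30^2 mod 53 = 52.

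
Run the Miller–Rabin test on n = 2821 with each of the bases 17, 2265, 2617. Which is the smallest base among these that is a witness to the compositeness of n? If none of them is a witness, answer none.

n − 1 = 2820 = 2^2 · 705, so s = 2 and d = 705.
Base 17: x_0 = 17^705 mod 2821 = 2820. x_0 = 2820 ≡ −1, so 17 is not a witness.
Base 2265: x_0 = 2265^705 mod 2821 = 1. x_0 = 1, so 2265 is not a witness.
Base 2617: x_0 = 2617^705 mod 2821 = 2820. x_0 = 2820 ≡ −1, so 2617 is not a witness.
No listed base is a witness for 2821.

none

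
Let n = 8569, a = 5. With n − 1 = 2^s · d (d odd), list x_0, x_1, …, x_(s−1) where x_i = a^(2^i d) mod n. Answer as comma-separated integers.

2414, 476, 3782

n − 1 = 8568 = 2^3 · 1071, so s = 3 and d = 1071.
x_0 = 5^1071 mod 8569 = 2414.
x_1 = 2414^2 mod 8569 = 476.
x_2 = 476^2 mod 8569 = 3782.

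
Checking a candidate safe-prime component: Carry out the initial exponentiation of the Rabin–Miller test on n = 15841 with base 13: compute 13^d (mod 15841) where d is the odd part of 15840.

n − 1 = 15840 = 2^5 · 495, so s = 5 and d = 495.
13^495 mod 15841 = 8896.

8896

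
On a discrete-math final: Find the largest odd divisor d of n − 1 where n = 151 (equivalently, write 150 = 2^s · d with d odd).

75

Halving: 150 → 75; 75 is odd.
So 150 = 2^1 · 75.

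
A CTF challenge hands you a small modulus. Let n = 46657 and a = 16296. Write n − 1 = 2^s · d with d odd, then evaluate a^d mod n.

13580

n − 1 = 46656 = 2^6 · 729, so s = 6 and d = 729.
16296^729 mod 46657 = 13580.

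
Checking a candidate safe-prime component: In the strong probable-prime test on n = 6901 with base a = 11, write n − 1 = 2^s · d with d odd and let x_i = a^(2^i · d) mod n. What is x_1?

332

n − 1 = 6900 = 2^2 · 1725, so s = 2 and d = 1725.
x_0 = 11^1725 mod 6901 = 5837.
x_1 = 5837^2 mod 6901 = 332.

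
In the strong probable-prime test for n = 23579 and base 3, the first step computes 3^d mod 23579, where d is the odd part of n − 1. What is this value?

n − 1 = 23578 = 2^1 · 11789, so s = 1 and d = 11789.
3^11789 mod 23579 = 6302.

6302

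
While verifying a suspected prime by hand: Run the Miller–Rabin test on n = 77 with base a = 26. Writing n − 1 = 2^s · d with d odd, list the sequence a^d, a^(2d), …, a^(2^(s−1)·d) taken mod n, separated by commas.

n − 1 = 76 = 2^2 · 19, so s = 2 and d = 19.
x_0 = 26^19 mod 77 = 47.
x_1 = 47^2 mod 77 = 53.

47, 53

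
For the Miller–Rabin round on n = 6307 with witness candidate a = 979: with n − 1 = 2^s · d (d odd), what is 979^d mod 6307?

n − 1 = 6306 = 2^1 · 3153, so s = 1 and d = 3153.
979^3153 mod 6307 = 2288.

2288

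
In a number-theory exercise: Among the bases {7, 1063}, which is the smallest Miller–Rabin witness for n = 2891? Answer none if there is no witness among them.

n − 1 = 2890 = 2^1 · 1445, so s = 1 and d = 1445.
Base 7: x_0 = 7^1445 mod 2891 = 2205. x_0 ∉ {1, 2890} and s = 1, so 7 is a Miller–Rabin witness and 2891 is composite.
Base 1063: x_0 = 1063^1445 mod 2891 = 1476. x_0 ∉ {1, 2890} and s = 1, so 1063 is a Miller–Rabin witness and 2891 is composite.
The smallest witness among the given bases is 7.

7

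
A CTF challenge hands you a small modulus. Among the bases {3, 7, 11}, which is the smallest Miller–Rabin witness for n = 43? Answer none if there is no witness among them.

none

n − 1 = 42 = 2^1 · 21, so s = 1 and d = 21.
Base 3: x_0 = 3^21 mod 43 = 42. x_0 = 42 ≡ −1, so 3 is not a witness.
Base 7: x_0 = 7^21 mod 43 = 42. x_0 = 42 ≡ −1, so 7 is not a witness.
Base 11: x_0 = 11^21 mod 43 = 1. x_0 = 1, so 11 is not a witness.
No listed base is a witness for 43.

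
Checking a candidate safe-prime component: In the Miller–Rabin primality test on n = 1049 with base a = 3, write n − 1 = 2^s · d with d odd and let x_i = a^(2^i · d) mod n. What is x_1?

n − 1 = 1048 = 2^3 · 131, so s = 3 and d = 131.
Repeated squaring mod 1049: 3^1 ≡ 3, 3^2 ≡ 9, 3^4 ≡ 81, 3^8 ≡ 267, 3^16 ≡ 1006, 3^32 ≡ 800, 3^64 ≡ 110, 3^128 ≡ 561.
131 = 128 + 2 + 1, so 3^131 ≡ 561·9·3 ≡ 461 (mod 1049).
x_0 = 461.
x_1 = 461^2 mod 1049 = 623.

623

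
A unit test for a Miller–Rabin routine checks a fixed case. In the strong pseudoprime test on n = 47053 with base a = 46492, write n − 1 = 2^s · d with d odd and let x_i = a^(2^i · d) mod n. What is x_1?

n − 1 = 47052 = 2^2 · 11763, so s = 2 and d = 11763.
Repeated squaring mod 47053: 46492^1 ≡ 46492, 46492^2 ≡ 32403, 46492^4 ≡ 13767, 46492^8 ≡ 805, 46492^16 ≡ 36336, 46492^32 ≡ 44769, 46492^64 ≡ 40826, 46492^128 ≡ 3857, 46492^256 ≡ 7701, 46492^512 ≡ 18621, 46492^1024 ≡ 8084, 46492^2048 ≡ 41492, 46492^4096 ≡ 10900, 46492^8192 ≡ 1175.
11763 = 8192 + 2048 + 1024 + 256 + 128 + 64 + 32 + 16 + 2 + 1, so 46492^11763 ≡ 1175·41492·8084·7701·3857·40826·44769·36336·32403·46492 ≡ 1888 (mod 47053).
x_0 = 1888.
x_1 = 1888^2 mod 47053 = 35569.

35569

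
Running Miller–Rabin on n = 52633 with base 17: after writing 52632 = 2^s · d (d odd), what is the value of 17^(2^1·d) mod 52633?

49029

n − 1 = 52632 = 2^3 · 6579, so s = 3 and d = 6579.
x_0 = 17^6579 mod 52633 = 825.
x_1 = 825^2 mod 52633 = 49029.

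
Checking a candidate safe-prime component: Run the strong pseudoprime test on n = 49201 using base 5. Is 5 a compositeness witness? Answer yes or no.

n − 1 = 49200 = 2^4 · 3075, so s = 4 and d = 3075.
x_0 = 5^3075 mod 49201 = 36986.
x_0 is neither 1 nor 49200, so continue squaring.
x_1 = 36986^2 mod 49201 = 28793.
x_2 = 28793^2 mod 49201 = 49200.
x_2 ≡ −1, so 5 is not a witness.

no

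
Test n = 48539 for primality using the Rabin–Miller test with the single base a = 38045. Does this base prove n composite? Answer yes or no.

no

n − 1 = 48538 = 2^1 · 24269, so s = 1 and d = 24269.
x_0 = 38045^24269 mod 48539 = 1.
x_0 = 1, so 38045 is not a witness.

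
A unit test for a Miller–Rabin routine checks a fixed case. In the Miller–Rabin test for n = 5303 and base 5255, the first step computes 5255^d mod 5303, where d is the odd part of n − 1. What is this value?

5302

n − 1 = 5302 = 2^1 · 2651, so s = 1 and d = 2651.
5255^2651 mod 5303 = 5302.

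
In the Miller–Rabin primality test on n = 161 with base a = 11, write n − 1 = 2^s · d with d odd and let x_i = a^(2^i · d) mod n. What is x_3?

39

n − 1 = 160 = 2^5 · 5, so s = 5 and d = 5.
x_0 = 11^5 mod 161 = 51.
x_1 = 51^2 mod 161 = 25.
x_2 = 25^2 mod 161 = 142.
x_3 = 142^2 mod 161 = 39.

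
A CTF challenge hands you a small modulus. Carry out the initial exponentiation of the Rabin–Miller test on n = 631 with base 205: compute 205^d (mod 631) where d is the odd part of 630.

n − 1 = 630 = 2^1 · 315, so s = 1 and d = 315.
205^315 mod 631 = 1.

1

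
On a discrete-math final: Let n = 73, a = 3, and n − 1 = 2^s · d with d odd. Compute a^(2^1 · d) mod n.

72

n − 1 = 72 = 2^3 · 9, so s = 3 and d = 9.
x_0 = 3^9 mod 73 = 46.
x_1 = 46^2 mod 73 = 72.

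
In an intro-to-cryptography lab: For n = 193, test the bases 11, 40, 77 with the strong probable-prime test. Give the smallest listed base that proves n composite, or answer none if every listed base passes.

none

n − 1 = 192 = 2^6 · 3, so s = 6 and d = 3.
Base 11: x_0 = 11^3 mod 193 = 173. x_0 is neither 1 nor 192, so continue squaring. x_1 = 173^2 mod 193 = 14. x_2 = 14^2 mod 193 = 3. x_3 = 3^2 mod 193 = 9. x_4 = 9^2 mod 193 = 81. x_5 = 81^2 mod 193 = 192. x_5 ≡ −1, so 11 is not a witness.
Base 40: x_0 = 40^3 mod 193 = 117. x_0 is neither 1 nor 192, so continue squaring. x_1 = 117^2 mod 193 = 179. x_2 = 179^2 mod 193 = 3. x_3 = 3^2 mod 193 = 9. x_4 = 9^2 mod 193 = 81. x_5 = 81^2 mod 193 = 192. x_5 ≡ −1, so 40 is not a witness.
Base 77: x_0 = 77^3 mod 193 = 88. x_0 is neither 1 nor 192, so continue squaring. x_1 = 88^2 mod 193 = 24. x_2 = 24^2 mod 193 = 190. x_3 = 190^2 mod 193 = 9. x_4 = 9^2 mod 193 = 81. x_5 = 81^2 mod 193 = 192. x_5 ≡ −1, so 77 is not a witness.
No listed base is a witness for 193.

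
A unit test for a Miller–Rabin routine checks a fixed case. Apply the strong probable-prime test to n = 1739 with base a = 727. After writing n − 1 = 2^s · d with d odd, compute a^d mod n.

n − 1 = 1738 = 2^1 · 869, so s = 1 and d = 869.
727^869 mod 1739 = 372.

372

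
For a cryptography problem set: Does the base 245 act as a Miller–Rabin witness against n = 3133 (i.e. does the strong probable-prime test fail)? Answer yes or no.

n − 1 = 3132 = 2^2 · 783, so s = 2 and d = 783.
x_0 = 245^783 mod 3133 = 2956.
x_0 is neither 1 nor 3132, so continue squaring.
x_1 = 2956^2 mod 3133 = 3132.
x_1 ≡ −1, so 245 is not a witness.

no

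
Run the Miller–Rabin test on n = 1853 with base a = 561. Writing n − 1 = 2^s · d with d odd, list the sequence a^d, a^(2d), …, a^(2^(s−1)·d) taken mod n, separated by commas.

n − 1 = 1852 = 2^2 · 463, so s = 2 and d = 463.
x_0 = 561^463 mod 1853 = 136.
x_1 = 136^2 mod 1853 = 1819.

136, 1819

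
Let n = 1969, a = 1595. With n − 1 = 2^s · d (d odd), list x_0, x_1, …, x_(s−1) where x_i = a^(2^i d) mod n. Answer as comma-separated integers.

n − 1 = 1968 = 2^4 · 123, so s = 4 and d = 123.
x_0 = 1595^123 mod 1969 = 1386.
x_1 = 1386^2 mod 1969 = 1221.
x_2 = 1221^2 mod 1969 = 308.
x_3 = 308^2 mod 1969 = 352.

1386, 1221, 308, 352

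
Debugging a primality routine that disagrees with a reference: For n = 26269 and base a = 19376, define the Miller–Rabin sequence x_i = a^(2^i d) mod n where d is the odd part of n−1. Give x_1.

9549

n − 1 = 26268 = 2^2 · 6567, so s = 2 and d = 6567.
x_0 = 19376^6567 mod 26269 = 11915.
x_1 = 11915^2 mod 26269 = 9549.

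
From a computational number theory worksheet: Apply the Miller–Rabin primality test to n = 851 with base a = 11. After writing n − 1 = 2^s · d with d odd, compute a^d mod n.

582

n − 1 = 850 = 2^1 · 425, so s = 1 and d = 425.
11^425 mod 851 = 582.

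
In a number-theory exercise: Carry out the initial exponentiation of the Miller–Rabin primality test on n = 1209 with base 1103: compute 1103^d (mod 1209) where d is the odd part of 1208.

80

n − 1 = 1208 = 2^3 · 151, so s = 3 and d = 151.
Repeated squaring mod 1209: 1103^1 ≡ 1103, 1103^2 ≡ 355, 1103^4 ≡ 289, 1103^8 ≡ 100, 1103^16 ≡ 328, 1103^32 ≡ 1192, 1103^64 ≡ 289, 1103^128 ≡ 100.
151 = 128 + 16 + 4 + 2 + 1, so 1103^151 ≡ 100·328·289·355·1103 ≡ 80 (mod 1209).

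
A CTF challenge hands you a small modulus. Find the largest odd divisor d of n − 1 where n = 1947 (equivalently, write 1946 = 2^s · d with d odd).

Halving: 1946 → 973; 973 is odd.
So 1946 = 2^1 · 973.

973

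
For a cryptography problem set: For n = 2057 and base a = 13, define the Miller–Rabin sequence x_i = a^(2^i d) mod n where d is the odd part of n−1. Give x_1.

951

n − 1 = 2056 = 2^3 · 257, so s = 3 and d = 257.
By repeated squaring, 13^257 ≡ 1679 (mod 2057).
x_0 = 1679.
x_1 = 1679^2 mod 2057 = 951.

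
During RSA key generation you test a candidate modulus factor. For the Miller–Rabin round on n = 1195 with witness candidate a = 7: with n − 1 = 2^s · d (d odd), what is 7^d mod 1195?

n − 1 = 1194 = 2^1 · 597, so s = 1 and d = 597.
7^597 mod 1195 = 907.

907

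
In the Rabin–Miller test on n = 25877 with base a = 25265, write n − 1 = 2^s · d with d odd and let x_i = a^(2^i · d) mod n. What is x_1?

16888

n − 1 = 25876 = 2^2 · 6469, so s = 2 and d = 6469.
x_0 = 25265^6469 mod 25877 = 9180.
x_1 = 9180^2 mod 25877 = 16888.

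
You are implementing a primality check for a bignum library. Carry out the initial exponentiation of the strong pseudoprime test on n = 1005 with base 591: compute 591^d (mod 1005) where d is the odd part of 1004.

291

n − 1 = 1004 = 2^2 · 251, so s = 2 and d = 251.
591^251 mod 1005 = 291.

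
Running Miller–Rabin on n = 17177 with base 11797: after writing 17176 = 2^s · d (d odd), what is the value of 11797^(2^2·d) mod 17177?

n − 1 = 17176 = 2^3 · 2147, so s = 3 and d = 2147.
Repeated squaring mod 17177: 11797^1 ≡ 11797, 11797^2 ≡ 1155, 11797^4 ≡ 11396, 11797^8 ≡ 10696, 11797^16 ≡ 5596, 11797^32 ≡ 1545, 11797^64 ≡ 16599, 11797^128 ≡ 7721, 11797^256 ≡ 9651, 11797^512 ≡ 8107, 11797^1024 ≡ 4247, 11797^2048 ≡ 1159.
2147 = 2048 + 64 + 32 + 2 + 1, so 11797^2147 ≡ 1159·16599·1545·1155·11797 ≡ 7455 (mod 17177).
x_0 = 7455.
x_1 = 7455^2 mod 17177 = 9430.
x_2 = 9430^2 mod 17177 = 16748.

16748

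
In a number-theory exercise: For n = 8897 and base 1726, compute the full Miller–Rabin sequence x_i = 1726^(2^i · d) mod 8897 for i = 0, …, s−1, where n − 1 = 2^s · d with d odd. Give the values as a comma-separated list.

8600, 8136, 816, 7478, 2839, 8136

n − 1 = 8896 = 2^6 · 139, so s = 6 and d = 139.
x_0 = 1726^139 mod 8897 = 8600.
x_1 = 8600^2 mod 8897 = 8136.
x_2 = 8136^2 mod 8897 = 816.
x_3 = 816^2 mod 8897 = 7478.
x_4 = 7478^2 mod 8897 = 2839.
x_5 = 2839^2 mod 8897 = 8136.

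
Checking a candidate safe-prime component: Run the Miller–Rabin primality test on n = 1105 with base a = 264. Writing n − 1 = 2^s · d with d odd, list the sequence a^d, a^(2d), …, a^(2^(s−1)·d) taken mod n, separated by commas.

909, 846, 781, 1

n − 1 = 1104 = 2^4 · 69, so s = 4 and d = 69.
x_0 = 264^69 mod 1105 = 909.
x_1 = 909^2 mod 1105 = 846.
x_2 = 846^2 mod 1105 = 781.
x_3 = 781^2 mod 1105 = 1.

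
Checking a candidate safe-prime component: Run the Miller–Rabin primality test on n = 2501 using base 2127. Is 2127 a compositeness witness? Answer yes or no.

n − 1 = 2500 = 2^2 · 625, so s = 2 and d = 625.
x_0 = 2127^625 mod 2501 = 2246.
x_0 is neither 1 nor 2500, so continue squaring.
x_1 = 2246^2 mod 2501 = 2500.
x_1 ≡ −1, so 2127 is not a witness.

no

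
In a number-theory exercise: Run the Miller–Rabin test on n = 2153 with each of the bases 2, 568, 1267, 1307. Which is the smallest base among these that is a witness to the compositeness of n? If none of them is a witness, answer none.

none

n − 1 = 2152 = 2^3 · 269, so s = 3 and d = 269.
Base 2: x_0 = 2^269 mod 2153 = 1921. x_0 is neither 1 nor 2152, so continue squaring. x_1 = 1921^2 mod 2153 = 2152. x_1 ≡ −1, so 2 is not a witness.
Base 568: x_0 = 568^269 mod 2153 = 1907. x_0 is neither 1 nor 2152, so continue squaring. x_1 = 1907^2 mod 2153 = 232. x_2 = 232^2 mod 2153 = 2152. x_2 ≡ −1, so 568 is not a witness.
Base 1267: x_0 = 1267^269 mod 2153 = 246. x_0 is neither 1 nor 2152, so continue squaring. x_1 = 246^2 mod 2153 = 232. x_2 = 232^2 mod 2153 = 2152. x_2 ≡ −1, so 1267 is not a witness.
Base 1307: x_0 = 1307^269 mod 2153 = 1907. x_0 is neither 1 nor 2152, so continue squaring. x_1 = 1907^2 mod 2153 = 232. x_2 = 232^2 mod 2153 = 2152. x_2 ≡ −1, so 1307 is not a witness.
No listed base is a witness for 2153.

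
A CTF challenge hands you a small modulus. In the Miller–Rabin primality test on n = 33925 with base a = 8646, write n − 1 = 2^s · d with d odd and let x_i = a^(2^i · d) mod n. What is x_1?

2991

n − 1 = 33924 = 2^2 · 8481, so s = 2 and d = 8481.
Repeated squaring mod 33925: 8646^1 ≡ 8646, 8646^2 ≡ 16541, 8646^4 ≡ 33481, 8646^8 ≡ 27511, 8646^16 ≡ 22296, 8646^32 ≡ 8591, 8646^64 ≡ 18406, 8646^128 ≡ 5786, 8646^256 ≡ 27746, 8646^512 ≡ 14416, 8646^1024 ≡ 30431, 8646^2048 ≡ 28961, 8646^4096 ≡ 11746, 8646^8192 ≡ 29466.
8481 = 8192 + 256 + 32 + 1, so 8646^8481 ≡ 29466·27746·8591·8646 ≡ 3196 (mod 33925).
x_0 = 3196.
x_1 = 3196^2 mod 33925 = 2991.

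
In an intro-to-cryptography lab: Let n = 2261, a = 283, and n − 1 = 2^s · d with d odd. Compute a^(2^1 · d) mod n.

576

n − 1 = 2260 = 2^2 · 565, so s = 2 and d = 565.
Repeated squaring mod 2261: 283^1 ≡ 283, 283^2 ≡ 954, 283^4 ≡ 1194, 283^8 ≡ 1206, 283^16 ≡ 613, 283^32 ≡ 443, 283^64 ≡ 1803, 283^128 ≡ 1752, 283^256 ≡ 1327, 283^512 ≡ 1871.
565 = 512 + 32 + 16 + 4 + 1, so 283^565 ≡ 1871·443·613·1194·283 ≡ 2152 (mod 2261).
x_0 = 2152.
x_1 = 2152^2 mod 2261 = 576.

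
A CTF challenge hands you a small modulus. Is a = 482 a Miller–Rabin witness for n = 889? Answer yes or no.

n − 1 = 888 = 2^3 · 111, so s = 3 and d = 111.
x_0 = 482^111 mod 889 = 216.
x_0 is neither 1 nor 888, so continue squaring.
x_1 = 216^2 mod 889 = 428.
x_2 = 428^2 mod 889 = 50.
Reached i = s−1 = 2 without hitting −1: 482 is a Miller–Rabin witness and 889 is composite.

yes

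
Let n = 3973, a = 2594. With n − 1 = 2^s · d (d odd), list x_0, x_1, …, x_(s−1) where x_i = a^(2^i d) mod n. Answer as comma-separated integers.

299, 1995

n − 1 = 3972 = 2^2 · 993, so s = 2 and d = 993.
x_0 = 2594^993 mod 3973 = 299.
x_1 = 299^2 mod 3973 = 1995.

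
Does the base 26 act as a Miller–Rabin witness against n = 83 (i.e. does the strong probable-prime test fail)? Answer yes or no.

no

n − 1 = 82 = 2^1 · 41, so s = 1 and d = 41.
x_0 = 26^41 mod 83 = 1.
x_0 = 1, so 26 is not a witness.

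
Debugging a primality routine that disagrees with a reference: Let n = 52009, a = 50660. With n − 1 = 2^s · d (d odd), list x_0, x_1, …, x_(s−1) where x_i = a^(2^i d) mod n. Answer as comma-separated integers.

n − 1 = 52008 = 2^3 · 6501, so s = 3 and d = 6501.
x_0 = 50660^6501 mod 52009 = 52008.
x_1 = 52008^2 mod 52009 = 1.
x_2 = 1^2 mod 52009 = 1.

52008, 1, 1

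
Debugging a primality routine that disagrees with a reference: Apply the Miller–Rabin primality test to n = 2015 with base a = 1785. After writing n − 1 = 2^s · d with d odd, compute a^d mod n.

n − 1 = 2014 = 2^1 · 1007, so s = 1 and d = 1007.
1785^1007 mod 2015 = 1440.

1440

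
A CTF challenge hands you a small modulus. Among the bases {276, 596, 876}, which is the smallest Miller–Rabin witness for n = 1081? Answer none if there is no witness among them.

276

n − 1 = 1080 = 2^3 · 135, so s = 3 and d = 135.
Base 276: x_0 = 276^135 mod 1081 = 851. x_0 is neither 1 nor 1080, so continue squaring. x_1 = 851^2 mod 1081 = 1012. x_2 = 1012^2 mod 1081 = 437. Reached i = s−1 = 2 without hitting −1: 276 is a Miller–Rabin witness and 1081 is composite.
Base 596: x_0 = 596^135 mod 1081 = 820. x_0 is neither 1 nor 1080, so continue squaring. x_1 = 820^2 mod 1081 = 18. x_2 = 18^2 mod 1081 = 324. Reached i = s−1 = 2 without hitting −1: 596 is a Miller–Rabin witness and 1081 is composite.
Base 876: x_0 = 876^135 mod 1081 = 767. x_0 is neither 1 nor 1080, so continue squaring. x_1 = 767^2 mod 1081 = 225. x_2 = 225^2 mod 1081 = 899. Reached i = s−1 = 2 without hitting −1: 876 is a Miller–Rabin witness and 1081 is composite.
The smallest witness among the given bases is 276.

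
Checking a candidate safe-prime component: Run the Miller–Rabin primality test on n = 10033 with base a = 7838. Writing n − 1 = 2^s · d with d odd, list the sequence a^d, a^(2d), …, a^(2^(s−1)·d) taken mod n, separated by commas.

7520, 4412, 1724, 2408

n − 1 = 10032 = 2^4 · 627, so s = 4 and d = 627.
x_0 = 7838^627 mod 10033 = 7520.
x_1 = 7520^2 mod 10033 = 4412.
x_2 = 4412^2 mod 10033 = 1724.
x_3 = 1724^2 mod 10033 = 2408.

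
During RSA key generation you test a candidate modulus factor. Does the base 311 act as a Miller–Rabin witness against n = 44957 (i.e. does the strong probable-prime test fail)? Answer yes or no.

yes

n − 1 = 44956 = 2^2 · 11239, so s = 2 and d = 11239.
x_0 = 311^11239 mod 44957 = 10388.
x_0 is neither 1 nor 44956, so continue squaring.
x_1 = 10388^2 mod 44957 = 13744.
Reached i = s−1 = 1 without hitting −1: 311 is a Miller–Rabin witness and 44957 is composite.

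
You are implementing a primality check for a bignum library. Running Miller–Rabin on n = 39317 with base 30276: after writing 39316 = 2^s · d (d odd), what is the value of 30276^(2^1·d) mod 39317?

1

n − 1 = 39316 = 2^2 · 9829, so s = 2 and d = 9829.
x_0 = 30276^9829 mod 39317 = 1.
x_1 = 1^2 mod 39317 = 1.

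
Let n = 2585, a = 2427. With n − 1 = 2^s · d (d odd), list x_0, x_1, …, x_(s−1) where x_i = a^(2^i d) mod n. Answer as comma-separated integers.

n − 1 = 2584 = 2^3 · 323, so s = 3 and d = 323.
x_0 = 2427^323 mod 2585 = 453.
x_1 = 453^2 mod 2585 = 994.
x_2 = 994^2 mod 2585 = 566.

453, 994, 566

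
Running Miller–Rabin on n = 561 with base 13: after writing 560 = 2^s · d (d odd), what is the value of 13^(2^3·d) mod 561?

1

n − 1 = 560 = 2^4 · 35, so s = 4 and d = 35.
x_0 = 13^35 mod 561 = 208.
x_1 = 208^2 mod 561 = 67.
x_2 = 67^2 mod 561 = 1.
x_3 = 1^2 mod 561 = 1.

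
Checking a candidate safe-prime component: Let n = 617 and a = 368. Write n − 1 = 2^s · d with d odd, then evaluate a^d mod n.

139

n − 1 = 616 = 2^3 · 77, so s = 3 and d = 77.
Repeated squaring mod 617: 368^1 ≡ 368, 368^2 ≡ 301, 368^4 ≡ 519, 368^8 ≡ 349, 368^16 ≡ 252, 368^32 ≡ 570, 368^64 ≡ 358.
77 = 64 + 8 + 4 + 1, so 368^77 ≡ 358·349·519·368 ≡ 139 (mod 617).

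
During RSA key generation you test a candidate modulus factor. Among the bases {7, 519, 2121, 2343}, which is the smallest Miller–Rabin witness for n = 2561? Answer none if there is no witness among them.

7

n − 1 = 2560 = 2^9 · 5, so s = 9 and d = 5.
Base 7: x_0 = 7^5 mod 2561 = 1441. x_0 is neither 1 nor 2560, so continue squaring. x_1 = 1441^2 mod 2561 = 2071. x_2 = 2071^2 mod 2561 = 1927. x_3 = 1927^2 mod 2561 = 2440. x_4 = 2440^2 mod 2561 = 1836. x_5 = 1836^2 mod 2561 = 620. x_6 = 620^2 mod 2561 = 250. x_7 = 250^2 mod 2561 = 1036. x_8 = 1036^2 mod 2561 = 237. Reached i = s−1 = 8 without hitting −1: 7 is a Miller–Rabin witness and 2561 is composite.
Base 519: x_0 = 519^5 mod 2561 = 805. x_0 is neither 1 nor 2560, so continue squaring. x_1 = 805^2 mod 2561 = 92. x_2 = 92^2 mod 2561 = 781. x_3 = 781^2 mod 2561 = 443. x_4 = 443^2 mod 2561 = 1613. x_5 = 1613^2 mod 2561 = 2354. x_6 = 2354^2 mod 2561 = 1873. x_7 = 1873^2 mod 2561 = 2120. x_8 = 2120^2 mod 2561 = 2406. Reached i = s−1 = 8 without hitting −1: 519 is a Miller–Rabin witness and 2561 is composite.
Base 2121: x_0 = 2121^5 mod 2561 = 721. x_0 is neither 1 nor 2560, so continue squaring. x_1 = 721^2 mod 2561 = 2519. x_2 = 2519^2 mod 2561 = 1764. x_3 = 1764^2 mod 2561 = 81. x_4 = 81^2 mod 2561 = 1439. x_5 = 1439^2 mod 2561 = 1433. x_6 = 1433^2 mod 2561 = 2128. x_7 = 2128^2 mod 2561 = 536. x_8 = 536^2 mod 2561 = 464. Reached i = s−1 = 8 without hitting −1: 2121 is a Miller–Rabin witness and 2561 is composite.
Base 2343: x_0 = 2343^5 mod 2561 = 1088. x_0 is neither 1 nor 2560, so continue squaring. x_1 = 1088^2 mod 2561 = 562. x_2 = 562^2 mod 2561 = 841. x_3 = 841^2 mod 2561 = 445. x_4 = 445^2 mod 2561 = 828. x_5 = 828^2 mod 2561 = 1797. x_6 = 1797^2 mod 2561 = 2349. x_7 = 2349^2 mod 2561 = 1407. x_8 = 1407^2 mod 2561 = 2557. Reached i = s−1 = 8 without hitting −1: 2343 is a Miller–Rabin witness and 2561 is composite.
The smallest witness among the given bases is 7.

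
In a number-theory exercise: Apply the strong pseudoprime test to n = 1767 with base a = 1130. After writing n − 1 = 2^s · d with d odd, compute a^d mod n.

n − 1 = 1766 = 2^1 · 883, so s = 1 and d = 883.
1130^883 mod 1767 = 617.

617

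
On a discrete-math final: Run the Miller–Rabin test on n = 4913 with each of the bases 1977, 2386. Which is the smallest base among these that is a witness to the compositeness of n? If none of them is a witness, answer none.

1977

n − 1 = 4912 = 2^4 · 307, so s = 4 and d = 307.
Base 1977: x_0 = 1977^307 mod 4913 = 4477. x_0 is neither 1 nor 4912, so continue squaring. x_1 = 4477^2 mod 4913 = 3402. x_2 = 3402^2 mod 4913 = 3489. x_3 = 3489^2 mod 4913 = 3620. Reached i = s−1 = 3 without hitting −1: 1977 is a Miller–Rabin witness and 4913 is composite.
Base 2386: x_0 = 2386^307 mod 4913 = 2800. x_0 is neither 1 nor 4912, so continue squaring. x_1 = 2800^2 mod 4913 = 3765. x_2 = 3765^2 mod 4913 = 1220. x_3 = 1220^2 mod 4913 = 4674. Reached i = s−1 = 3 without hitting −1: 2386 is a Miller–Rabin witness and 4913 is composite.
The smallest witness among the given bases is 1977.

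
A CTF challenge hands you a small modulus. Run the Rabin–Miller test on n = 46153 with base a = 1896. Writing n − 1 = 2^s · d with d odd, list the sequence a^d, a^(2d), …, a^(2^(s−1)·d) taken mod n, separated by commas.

12895, 37919, 46152

n − 1 = 46152 = 2^3 · 5769, so s = 3 and d = 5769.
x_0 = 1896^5769 mod 46153 = 12895.
x_1 = 12895^2 mod 46153 = 37919.
x_2 = 37919^2 mod 46153 = 46152.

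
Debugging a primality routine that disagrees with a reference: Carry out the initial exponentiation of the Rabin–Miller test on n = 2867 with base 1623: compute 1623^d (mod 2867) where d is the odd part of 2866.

n − 1 = 2866 = 2^1 · 1433, so s = 1 and d = 1433.
1623^1433 mod 2867 = 1014.

1014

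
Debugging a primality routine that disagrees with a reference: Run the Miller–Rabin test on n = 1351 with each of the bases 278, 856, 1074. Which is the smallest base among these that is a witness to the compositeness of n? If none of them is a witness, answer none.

n − 1 = 1350 = 2^1 · 675, so s = 1 and d = 675.
Base 278: x_0 = 278^675 mod 1351 = 1350. x_0 = 1350 ≡ −1, so 278 is not a witness.
Base 856: x_0 = 856^675 mod 1351 = 1. x_0 = 1, so 856 is not a witness.
Base 1074: x_0 = 1074^675 mod 1351 = 1350. x_0 = 1350 ≡ −1, so 1074 is not a witness.
No listed base is a witness for 1351.

none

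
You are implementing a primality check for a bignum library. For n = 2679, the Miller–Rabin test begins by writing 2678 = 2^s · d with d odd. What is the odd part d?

Halving: 2678 → 1339; 1339 is odd.
So 2678 = 2^1 · 1339.

1339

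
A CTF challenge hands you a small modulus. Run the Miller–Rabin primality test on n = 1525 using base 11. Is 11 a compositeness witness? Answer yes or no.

yes

n − 1 = 1524 = 2^2 · 381, so s = 2 and d = 381.
x_0 = 11^381 mod 1525 = 11.
x_0 is neither 1 nor 1524, so continue squaring.
x_1 = 11^2 mod 1525 = 121.
Reached i = s−1 = 1 without hitting −1: 11 is a Miller–Rabin witness and 1525 is composite.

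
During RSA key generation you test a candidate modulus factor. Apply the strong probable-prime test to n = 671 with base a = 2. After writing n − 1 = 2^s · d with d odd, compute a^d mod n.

n − 1 = 670 = 2^1 · 335, so s = 1 and d = 335.
2^335 mod 671 = 395.

395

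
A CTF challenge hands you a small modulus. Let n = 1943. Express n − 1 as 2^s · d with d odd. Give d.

Halving: 1942 → 971; 971 is odd.
So 1942 = 2^1 · 971.

971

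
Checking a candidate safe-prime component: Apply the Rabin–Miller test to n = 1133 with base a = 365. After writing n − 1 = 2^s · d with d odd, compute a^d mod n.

n − 1 = 1132 = 2^2 · 283, so s = 2 and d = 283.
365^283 mod 1133 = 1086.

1086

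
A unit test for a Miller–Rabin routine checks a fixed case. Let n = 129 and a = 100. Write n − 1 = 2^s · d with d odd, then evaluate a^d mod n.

n − 1 = 128 = 2^7 · 1, so s = 7 and d = 1.
100^1 mod 129 = 100.

100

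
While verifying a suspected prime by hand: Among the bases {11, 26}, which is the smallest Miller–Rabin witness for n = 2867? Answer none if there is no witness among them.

n − 1 = 2866 = 2^1 · 1433, so s = 1 and d = 1433.
Base 11: x_0 = 11^1433 mod 2867 = 2146. x_0 ∉ {1, 2866} and s = 1, so 11 is a Miller–Rabin witness and 2867 is composite.
Base 26: x_0 = 26^1433 mod 2867 = 2031. x_0 ∉ {1, 2866} and s = 1, so 26 is a Miller–Rabin witness and 2867 is composite.
The smallest witness among the given bases is 11.

11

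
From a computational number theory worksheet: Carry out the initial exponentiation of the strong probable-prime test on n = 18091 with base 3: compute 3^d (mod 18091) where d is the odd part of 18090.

9442

n − 1 = 18090 = 2^1 · 9045, so s = 1 and d = 9045.
Repeated squaring mod 18091: 3^1 ≡ 3, 3^2 ≡ 9, 3^4 ≡ 81, 3^8 ≡ 6561, 3^16 ≡ 8232, 3^32 ≡ 15029, 3^64 ≡ 4706, 3^128 ≡ 3052, 3^256 ≡ 15930, 3^512 ≡ 2443, 3^1024 ≡ 16310, 3^2048 ≡ 6036, 3^4096 ≡ 16113, 3^8192 ≡ 4828.
9045 = 8192 + 512 + 256 + 64 + 16 + 4 + 1, so 3^9045 ≡ 4828·2443·15930·4706·8232·81·3 ≡ 9442 (mod 18091).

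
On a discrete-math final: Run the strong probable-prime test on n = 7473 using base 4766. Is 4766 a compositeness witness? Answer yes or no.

n − 1 = 7472 = 2^4 · 467, so s = 4 and d = 467.
x_0 = 4766^467 mod 7473 = 4730.
x_0 is neither 1 nor 7472, so continue squaring.
x_1 = 4730^2 mod 7473 = 6211.
x_2 = 6211^2 mod 7473 = 895.
x_3 = 895^2 mod 7473 = 1414.
Reached i = s−1 = 3 without hitting −1: 4766 is a Miller–Rabin witness and 7473 is composite.

yes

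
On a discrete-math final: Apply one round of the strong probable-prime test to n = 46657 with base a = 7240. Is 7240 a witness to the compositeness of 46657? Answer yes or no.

n − 1 = 46656 = 2^6 · 729, so s = 6 and d = 729.
x_0 = 7240^729 mod 46657 = 46656.
x_0 = 46656 ≡ −1, so 7240 is not a witness.

no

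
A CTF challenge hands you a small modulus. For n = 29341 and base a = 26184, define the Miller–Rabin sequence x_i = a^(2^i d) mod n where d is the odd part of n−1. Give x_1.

6772

n − 1 = 29340 = 2^2 · 7335, so s = 2 and d = 7335.
By repeated squaring, 26184^7335 ≡ 9212 (mod 29341).
x_0 = 9212.
x_1 = 9212^2 mod 29341 = 6772.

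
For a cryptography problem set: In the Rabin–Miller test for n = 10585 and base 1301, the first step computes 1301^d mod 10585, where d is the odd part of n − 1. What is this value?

n − 1 = 10584 = 2^3 · 1323, so s = 3 and d = 1323.
1301^1323 mod 10585 = 1596.

1596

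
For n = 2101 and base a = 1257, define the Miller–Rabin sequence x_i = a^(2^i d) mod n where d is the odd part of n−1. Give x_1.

562

n − 1 = 2100 = 2^2 · 525, so s = 2 and d = 525.
x_0 = 1257^525 mod 2101 = 848.
x_1 = 848^2 mod 2101 = 562.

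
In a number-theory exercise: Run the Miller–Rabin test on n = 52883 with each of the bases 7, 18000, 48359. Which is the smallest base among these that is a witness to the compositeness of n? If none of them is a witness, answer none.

none

n − 1 = 52882 = 2^1 · 26441, so s = 1 and d = 26441.
Base 7: x_0 = 7^26441 mod 52883 = 1. x_0 = 1, so 7 is not a witness.
Base 18000: x_0 = 18000^26441 mod 52883 = 52882. x_0 = 52882 ≡ −1, so 18000 is not a witness.
Base 48359: x_0 = 48359^26441 mod 52883 = 52882. x_0 = 52882 ≡ −1, so 48359 is not a witness.
No listed base is a witness for 52883.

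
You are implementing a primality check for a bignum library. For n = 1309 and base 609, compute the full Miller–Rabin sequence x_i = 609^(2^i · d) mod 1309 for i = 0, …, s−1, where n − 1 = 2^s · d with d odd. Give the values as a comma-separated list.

1281, 784

n − 1 = 1308 = 2^2 · 327, so s = 2 and d = 327.
x_0 = 609^327 mod 1309 = 1281.
x_1 = 1281^2 mod 1309 = 784.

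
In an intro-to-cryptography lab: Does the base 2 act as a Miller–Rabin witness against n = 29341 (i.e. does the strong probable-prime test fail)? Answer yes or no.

no

n − 1 = 29340 = 2^2 · 7335, so s = 2 and d = 7335.
x_0 = 2^7335 mod 29341 = 26424.
x_0 is neither 1 nor 29340, so continue squaring.
x_1 = 26424^2 mod 29341 = 29340.
x_1 ≡ −1, so 2 is not a witness.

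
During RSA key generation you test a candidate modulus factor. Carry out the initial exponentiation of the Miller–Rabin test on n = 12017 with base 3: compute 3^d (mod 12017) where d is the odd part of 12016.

n − 1 = 12016 = 2^4 · 751, so s = 4 and d = 751.
Repeated squaring mod 12017: 3^1 ≡ 3, 3^2 ≡ 9, 3^4 ≡ 81, 3^8 ≡ 6561, 3^16 ≡ 1827, 3^32 ≡ 9220, 3^64 ≡ 142, 3^128 ≡ 8147, 3^256 ≡ 3718, 3^512 ≡ 3974.
751 = 512 + 128 + 64 + 32 + 8 + 4 + 2 + 1, so 3^751 ≡ 3974·8147·142·9220·6561·81·9·3 ≡ 6469 (mod 12017).

6469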